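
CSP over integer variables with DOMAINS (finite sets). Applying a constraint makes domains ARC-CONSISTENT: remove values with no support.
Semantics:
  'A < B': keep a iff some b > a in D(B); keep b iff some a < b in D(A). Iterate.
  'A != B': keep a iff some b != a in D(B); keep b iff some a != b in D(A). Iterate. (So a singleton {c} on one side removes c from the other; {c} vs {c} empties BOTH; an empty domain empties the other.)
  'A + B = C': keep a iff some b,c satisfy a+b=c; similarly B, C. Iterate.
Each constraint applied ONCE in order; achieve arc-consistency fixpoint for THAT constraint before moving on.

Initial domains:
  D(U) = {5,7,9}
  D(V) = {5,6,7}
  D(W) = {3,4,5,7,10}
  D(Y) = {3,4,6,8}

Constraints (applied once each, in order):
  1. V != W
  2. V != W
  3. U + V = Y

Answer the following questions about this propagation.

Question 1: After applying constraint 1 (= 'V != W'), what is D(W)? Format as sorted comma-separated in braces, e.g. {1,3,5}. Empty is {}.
Constraint 1 (V != W) on D(V)={5,6,7} D(W)={3,4,5,7,10}: no change
So after constraint 1: D(W) = {3,4,5,7,10}

Answer: {3,4,5,7,10}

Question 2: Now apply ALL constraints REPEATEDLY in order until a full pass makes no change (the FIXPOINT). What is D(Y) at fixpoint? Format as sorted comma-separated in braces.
Answer: {}

Derivation:
pass 0 (initial): D(Y)={3,4,6,8}
pass 1: U {5,7,9}->{}; V {5,6,7}->{}; Y {3,4,6,8}->{}
pass 2: W {3,4,5,7,10}->{}
pass 3: no change
Fixpoint after 3 passes: D(Y) = {}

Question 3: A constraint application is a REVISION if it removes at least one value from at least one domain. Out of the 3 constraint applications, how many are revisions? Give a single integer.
Constraint 1 (V != W) on D(V)={5,6,7} D(W)={3,4,5,7,10}: no change => not a revision
Constraint 2 (V != W) on D(V)={5,6,7} D(W)={3,4,5,7,10}: no change => not a revision
Constraint 3 (U + V = Y) on D(U)={5,7,9} D(V)={5,6,7} D(Y)={3,4,6,8}: U {5,7,9}->{}; V {5,6,7}->{}; Y {3,4,6,8}->{} => REVISION
Total revisions = 1

Answer: 1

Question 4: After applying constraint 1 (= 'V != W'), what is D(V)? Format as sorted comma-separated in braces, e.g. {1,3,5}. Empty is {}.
Constraint 1 (V != W) on D(V)={5,6,7} D(W)={3,4,5,7,10}: no change
So after constraint 1: D(V) = {5,6,7}

Answer: {5,6,7}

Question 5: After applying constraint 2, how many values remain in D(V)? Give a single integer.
Constraint 1 (V != W) on D(V)={5,6,7} D(W)={3,4,5,7,10}: no change
Constraint 2 (V != W) on D(V)={5,6,7} D(W)={3,4,5,7,10}: no change
So after constraint 2: D(V)={5,6,7}, size = 3

Answer: 3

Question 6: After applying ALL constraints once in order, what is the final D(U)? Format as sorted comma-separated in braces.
Constraint 1 (V != W) on D(V)={5,6,7} D(W)={3,4,5,7,10}: no change
Constraint 2 (V != W) on D(V)={5,6,7} D(W)={3,4,5,7,10}: no change
Constraint 3 (U + V = Y) on D(U)={5,7,9} D(V)={5,6,7} D(Y)={3,4,6,8}: U {5,7,9}->{}; V {5,6,7}->{}; Y {3,4,6,8}->{}
So after all 3 constraints: D(U) = {}

Answer: {}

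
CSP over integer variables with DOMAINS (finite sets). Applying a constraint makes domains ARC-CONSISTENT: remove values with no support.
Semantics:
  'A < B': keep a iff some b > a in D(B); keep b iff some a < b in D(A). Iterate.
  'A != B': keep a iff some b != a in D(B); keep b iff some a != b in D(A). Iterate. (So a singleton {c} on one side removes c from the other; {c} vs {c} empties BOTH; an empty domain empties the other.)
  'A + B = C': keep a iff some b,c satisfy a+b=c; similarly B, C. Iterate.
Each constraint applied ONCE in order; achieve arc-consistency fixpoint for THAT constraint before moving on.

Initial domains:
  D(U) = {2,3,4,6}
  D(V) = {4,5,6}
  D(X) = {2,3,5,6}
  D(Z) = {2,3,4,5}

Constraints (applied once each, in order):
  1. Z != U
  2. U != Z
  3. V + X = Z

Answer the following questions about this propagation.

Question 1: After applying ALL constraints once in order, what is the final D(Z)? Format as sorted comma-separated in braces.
Constraint 1 (Z != U) on D(Z)={2,3,4,5} D(U)={2,3,4,6}: no change
Constraint 2 (U != Z) on D(U)={2,3,4,6} D(Z)={2,3,4,5}: no change
Constraint 3 (V + X = Z) on D(V)={4,5,6} D(X)={2,3,5,6} D(Z)={2,3,4,5}: V {4,5,6}->{}; X {2,3,5,6}->{}; Z {2,3,4,5}->{}
So after all 3 constraints: D(Z) = {}

Answer: {}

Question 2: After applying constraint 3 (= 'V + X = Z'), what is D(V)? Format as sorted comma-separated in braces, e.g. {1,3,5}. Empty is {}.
Answer: {}

Derivation:
Constraint 1 (Z != U) on D(Z)={2,3,4,5} D(U)={2,3,4,6}: no change
Constraint 2 (U != Z) on D(U)={2,3,4,6} D(Z)={2,3,4,5}: no change
Constraint 3 (V + X = Z) on D(V)={4,5,6} D(X)={2,3,5,6} D(Z)={2,3,4,5}: V {4,5,6}->{}; X {2,3,5,6}->{}; Z {2,3,4,5}->{}
So after constraint 3: D(V) = {}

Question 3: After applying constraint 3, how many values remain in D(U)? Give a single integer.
Answer: 4

Derivation:
Constraint 1 (Z != U) on D(Z)={2,3,4,5} D(U)={2,3,4,6}: no change
Constraint 2 (U != Z) on D(U)={2,3,4,6} D(Z)={2,3,4,5}: no change
Constraint 3 (V + X = Z) on D(V)={4,5,6} D(X)={2,3,5,6} D(Z)={2,3,4,5}: V {4,5,6}->{}; X {2,3,5,6}->{}; Z {2,3,4,5}->{}
So after constraint 3: D(U)={2,3,4,6}, size = 4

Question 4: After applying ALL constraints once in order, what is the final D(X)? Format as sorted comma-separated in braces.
Answer: {}

Derivation:
Constraint 1 (Z != U) on D(Z)={2,3,4,5} D(U)={2,3,4,6}: no change
Constraint 2 (U != Z) on D(U)={2,3,4,6} D(Z)={2,3,4,5}: no change
Constraint 3 (V + X = Z) on D(V)={4,5,6} D(X)={2,3,5,6} D(Z)={2,3,4,5}: V {4,5,6}->{}; X {2,3,5,6}->{}; Z {2,3,4,5}->{}
So after all 3 constraints: D(X) = {}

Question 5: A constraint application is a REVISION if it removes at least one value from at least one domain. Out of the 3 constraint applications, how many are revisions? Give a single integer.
Constraint 1 (Z != U) on D(Z)={2,3,4,5} D(U)={2,3,4,6}: no change => not a revision
Constraint 2 (U != Z) on D(U)={2,3,4,6} D(Z)={2,3,4,5}: no change => not a revision
Constraint 3 (V + X = Z) on D(V)={4,5,6} D(X)={2,3,5,6} D(Z)={2,3,4,5}: V {4,5,6}->{}; X {2,3,5,6}->{}; Z {2,3,4,5}->{} => REVISION
Total revisions = 1

Answer: 1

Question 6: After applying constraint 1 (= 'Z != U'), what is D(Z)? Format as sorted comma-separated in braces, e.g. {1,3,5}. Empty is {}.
Constraint 1 (Z != U) on D(Z)={2,3,4,5} D(U)={2,3,4,6}: no change
So after constraint 1: D(Z) = {2,3,4,5}

Answer: {2,3,4,5}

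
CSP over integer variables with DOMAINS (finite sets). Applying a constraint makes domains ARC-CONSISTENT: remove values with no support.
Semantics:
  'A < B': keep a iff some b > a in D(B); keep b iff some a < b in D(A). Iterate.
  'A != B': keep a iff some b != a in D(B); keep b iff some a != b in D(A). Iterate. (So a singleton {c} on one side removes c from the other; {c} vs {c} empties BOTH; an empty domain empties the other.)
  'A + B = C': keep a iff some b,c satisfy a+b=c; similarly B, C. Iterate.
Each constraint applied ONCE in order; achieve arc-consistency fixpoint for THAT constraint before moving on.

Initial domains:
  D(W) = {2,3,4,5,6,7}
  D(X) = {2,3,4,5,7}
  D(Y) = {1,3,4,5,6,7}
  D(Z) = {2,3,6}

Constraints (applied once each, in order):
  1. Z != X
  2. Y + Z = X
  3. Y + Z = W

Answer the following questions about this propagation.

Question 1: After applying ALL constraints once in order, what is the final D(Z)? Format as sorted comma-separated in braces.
Answer: {2,3,6}

Derivation:
Constraint 1 (Z != X) on D(Z)={2,3,6} D(X)={2,3,4,5,7}: no change
Constraint 2 (Y + Z = X) on D(Y)={1,3,4,5,6,7} D(Z)={2,3,6} D(X)={2,3,4,5,7}: Y {1,3,4,5,6,7}->{1,3,4,5}; X {2,3,4,5,7}->{3,4,5,7}
Constraint 3 (Y + Z = W) on D(Y)={1,3,4,5} D(Z)={2,3,6} D(W)={2,3,4,5,6,7}: W {2,3,4,5,6,7}->{3,4,5,6,7}
So after all 3 constraints: D(Z) = {2,3,6}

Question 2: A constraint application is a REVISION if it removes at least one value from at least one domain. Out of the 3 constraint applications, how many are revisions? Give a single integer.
Constraint 1 (Z != X) on D(Z)={2,3,6} D(X)={2,3,4,5,7}: no change => not a revision
Constraint 2 (Y + Z = X) on D(Y)={1,3,4,5,6,7} D(Z)={2,3,6} D(X)={2,3,4,5,7}: Y {1,3,4,5,6,7}->{1,3,4,5}; X {2,3,4,5,7}->{3,4,5,7} => REVISION
Constraint 3 (Y + Z = W) on D(Y)={1,3,4,5} D(Z)={2,3,6} D(W)={2,3,4,5,6,7}: W {2,3,4,5,6,7}->{3,4,5,6,7} => REVISION
Total revisions = 2

Answer: 2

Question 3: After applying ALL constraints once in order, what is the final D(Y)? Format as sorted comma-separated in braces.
Answer: {1,3,4,5}

Derivation:
Constraint 1 (Z != X) on D(Z)={2,3,6} D(X)={2,3,4,5,7}: no change
Constraint 2 (Y + Z = X) on D(Y)={1,3,4,5,6,7} D(Z)={2,3,6} D(X)={2,3,4,5,7}: Y {1,3,4,5,6,7}->{1,3,4,5}; X {2,3,4,5,7}->{3,4,5,7}
Constraint 3 (Y + Z = W) on D(Y)={1,3,4,5} D(Z)={2,3,6} D(W)={2,3,4,5,6,7}: W {2,3,4,5,6,7}->{3,4,5,6,7}
So after all 3 constraints: D(Y) = {1,3,4,5}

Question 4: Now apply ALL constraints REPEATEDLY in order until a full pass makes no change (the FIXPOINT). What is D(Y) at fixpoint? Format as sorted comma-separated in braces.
pass 0 (initial): D(Y)={1,3,4,5,6,7}
pass 1: W {2,3,4,5,6,7}->{3,4,5,6,7}; X {2,3,4,5,7}->{3,4,5,7}; Y {1,3,4,5,6,7}->{1,3,4,5}
pass 2: no change
Fixpoint after 2 passes: D(Y) = {1,3,4,5}

Answer: {1,3,4,5}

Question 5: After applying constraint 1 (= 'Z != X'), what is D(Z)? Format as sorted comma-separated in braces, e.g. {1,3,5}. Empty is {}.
Constraint 1 (Z != X) on D(Z)={2,3,6} D(X)={2,3,4,5,7}: no change
So after constraint 1: D(Z) = {2,3,6}

Answer: {2,3,6}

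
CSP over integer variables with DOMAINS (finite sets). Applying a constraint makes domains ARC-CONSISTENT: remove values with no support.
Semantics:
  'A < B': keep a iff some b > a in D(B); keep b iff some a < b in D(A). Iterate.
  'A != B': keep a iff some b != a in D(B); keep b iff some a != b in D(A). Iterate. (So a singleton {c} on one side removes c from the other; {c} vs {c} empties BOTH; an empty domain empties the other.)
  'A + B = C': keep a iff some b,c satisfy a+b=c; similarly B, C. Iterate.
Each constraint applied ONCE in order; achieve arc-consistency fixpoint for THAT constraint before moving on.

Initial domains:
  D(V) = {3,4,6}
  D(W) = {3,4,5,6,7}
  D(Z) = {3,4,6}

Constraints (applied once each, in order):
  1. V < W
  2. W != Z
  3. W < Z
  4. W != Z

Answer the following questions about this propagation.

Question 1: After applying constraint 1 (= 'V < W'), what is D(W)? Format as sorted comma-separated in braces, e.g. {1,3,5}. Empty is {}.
Constraint 1 (V < W) on D(V)={3,4,6} D(W)={3,4,5,6,7}: W {3,4,5,6,7}->{4,5,6,7}
So after constraint 1: D(W) = {4,5,6,7}

Answer: {4,5,6,7}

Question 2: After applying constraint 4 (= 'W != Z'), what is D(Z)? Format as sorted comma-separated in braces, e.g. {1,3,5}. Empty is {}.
Constraint 1 (V < W) on D(V)={3,4,6} D(W)={3,4,5,6,7}: W {3,4,5,6,7}->{4,5,6,7}
Constraint 2 (W != Z) on D(W)={4,5,6,7} D(Z)={3,4,6}: no change
Constraint 3 (W < Z) on D(W)={4,5,6,7} D(Z)={3,4,6}: W {4,5,6,7}->{4,5}; Z {3,4,6}->{6}
Constraint 4 (W != Z) on D(W)={4,5} D(Z)={6}: no change
So after constraint 4: D(Z) = {6}

Answer: {6}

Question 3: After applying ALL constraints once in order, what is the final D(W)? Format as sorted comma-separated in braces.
Answer: {4,5}

Derivation:
Constraint 1 (V < W) on D(V)={3,4,6} D(W)={3,4,5,6,7}: W {3,4,5,6,7}->{4,5,6,7}
Constraint 2 (W != Z) on D(W)={4,5,6,7} D(Z)={3,4,6}: no change
Constraint 3 (W < Z) on D(W)={4,5,6,7} D(Z)={3,4,6}: W {4,5,6,7}->{4,5}; Z {3,4,6}->{6}
Constraint 4 (W != Z) on D(W)={4,5} D(Z)={6}: no change
So after all 4 constraints: D(W) = {4,5}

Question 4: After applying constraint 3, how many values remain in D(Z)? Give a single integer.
Constraint 1 (V < W) on D(V)={3,4,6} D(W)={3,4,5,6,7}: W {3,4,5,6,7}->{4,5,6,7}
Constraint 2 (W != Z) on D(W)={4,5,6,7} D(Z)={3,4,6}: no change
Constraint 3 (W < Z) on D(W)={4,5,6,7} D(Z)={3,4,6}: W {4,5,6,7}->{4,5}; Z {3,4,6}->{6}
So after constraint 3: D(Z)={6}, size = 1

Answer: 1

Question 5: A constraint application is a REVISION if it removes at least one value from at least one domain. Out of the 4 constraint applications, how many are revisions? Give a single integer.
Answer: 2

Derivation:
Constraint 1 (V < W) on D(V)={3,4,6} D(W)={3,4,5,6,7}: W {3,4,5,6,7}->{4,5,6,7} => REVISION
Constraint 2 (W != Z) on D(W)={4,5,6,7} D(Z)={3,4,6}: no change => not a revision
Constraint 3 (W < Z) on D(W)={4,5,6,7} D(Z)={3,4,6}: W {4,5,6,7}->{4,5}; Z {3,4,6}->{6} => REVISION
Constraint 4 (W != Z) on D(W)={4,5} D(Z)={6}: no change => not a revision
Total revisions = 2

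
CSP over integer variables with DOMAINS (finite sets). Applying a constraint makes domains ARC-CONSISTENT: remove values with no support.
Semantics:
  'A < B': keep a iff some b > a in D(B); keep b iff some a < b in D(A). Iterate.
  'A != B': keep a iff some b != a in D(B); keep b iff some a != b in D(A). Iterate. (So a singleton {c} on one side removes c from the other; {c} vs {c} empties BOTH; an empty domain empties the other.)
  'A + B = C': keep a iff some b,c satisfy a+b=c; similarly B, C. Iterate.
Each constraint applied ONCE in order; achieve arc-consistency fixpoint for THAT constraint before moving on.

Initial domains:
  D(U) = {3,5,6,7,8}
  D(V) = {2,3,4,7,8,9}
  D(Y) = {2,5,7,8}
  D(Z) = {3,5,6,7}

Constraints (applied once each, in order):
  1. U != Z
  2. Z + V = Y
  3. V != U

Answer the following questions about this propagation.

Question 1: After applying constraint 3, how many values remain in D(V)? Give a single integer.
Constraint 1 (U != Z) on D(U)={3,5,6,7,8} D(Z)={3,5,6,7}: no change
Constraint 2 (Z + V = Y) on D(Z)={3,5,6,7} D(V)={2,3,4,7,8,9} D(Y)={2,5,7,8}: Z {3,5,6,7}->{3,5,6}; V {2,3,4,7,8,9}->{2,3,4}; Y {2,5,7,8}->{5,7,8}
Constraint 3 (V != U) on D(V)={2,3,4} D(U)={3,5,6,7,8}: no change
So after constraint 3: D(V)={2,3,4}, size = 3

Answer: 3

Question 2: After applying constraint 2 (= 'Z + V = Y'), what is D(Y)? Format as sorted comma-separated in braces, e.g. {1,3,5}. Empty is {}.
Constraint 1 (U != Z) on D(U)={3,5,6,7,8} D(Z)={3,5,6,7}: no change
Constraint 2 (Z + V = Y) on D(Z)={3,5,6,7} D(V)={2,3,4,7,8,9} D(Y)={2,5,7,8}: Z {3,5,6,7}->{3,5,6}; V {2,3,4,7,8,9}->{2,3,4}; Y {2,5,7,8}->{5,7,8}
So after constraint 2: D(Y) = {5,7,8}

Answer: {5,7,8}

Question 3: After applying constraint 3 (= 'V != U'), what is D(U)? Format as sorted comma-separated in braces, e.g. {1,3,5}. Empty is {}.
Constraint 1 (U != Z) on D(U)={3,5,6,7,8} D(Z)={3,5,6,7}: no change
Constraint 2 (Z + V = Y) on D(Z)={3,5,6,7} D(V)={2,3,4,7,8,9} D(Y)={2,5,7,8}: Z {3,5,6,7}->{3,5,6}; V {2,3,4,7,8,9}->{2,3,4}; Y {2,5,7,8}->{5,7,8}
Constraint 3 (V != U) on D(V)={2,3,4} D(U)={3,5,6,7,8}: no change
So after constraint 3: D(U) = {3,5,6,7,8}

Answer: {3,5,6,7,8}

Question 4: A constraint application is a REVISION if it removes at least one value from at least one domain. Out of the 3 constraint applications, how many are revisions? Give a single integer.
Constraint 1 (U != Z) on D(U)={3,5,6,7,8} D(Z)={3,5,6,7}: no change => not a revision
Constraint 2 (Z + V = Y) on D(Z)={3,5,6,7} D(V)={2,3,4,7,8,9} D(Y)={2,5,7,8}: Z {3,5,6,7}->{3,5,6}; V {2,3,4,7,8,9}->{2,3,4}; Y {2,5,7,8}->{5,7,8} => REVISION
Constraint 3 (V != U) on D(V)={2,3,4} D(U)={3,5,6,7,8}: no change => not a revision
Total revisions = 1

Answer: 1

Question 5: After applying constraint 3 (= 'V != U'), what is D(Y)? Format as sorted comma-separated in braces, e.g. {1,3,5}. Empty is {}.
Constraint 1 (U != Z) on D(U)={3,5,6,7,8} D(Z)={3,5,6,7}: no change
Constraint 2 (Z + V = Y) on D(Z)={3,5,6,7} D(V)={2,3,4,7,8,9} D(Y)={2,5,7,8}: Z {3,5,6,7}->{3,5,6}; V {2,3,4,7,8,9}->{2,3,4}; Y {2,5,7,8}->{5,7,8}
Constraint 3 (V != U) on D(V)={2,3,4} D(U)={3,5,6,7,8}: no change
So after constraint 3: D(Y) = {5,7,8}

Answer: {5,7,8}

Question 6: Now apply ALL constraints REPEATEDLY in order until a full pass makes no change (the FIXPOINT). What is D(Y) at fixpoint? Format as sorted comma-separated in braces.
Answer: {5,7,8}

Derivation:
pass 0 (initial): D(Y)={2,5,7,8}
pass 1: V {2,3,4,7,8,9}->{2,3,4}; Y {2,5,7,8}->{5,7,8}; Z {3,5,6,7}->{3,5,6}
pass 2: no change
Fixpoint after 2 passes: D(Y) = {5,7,8}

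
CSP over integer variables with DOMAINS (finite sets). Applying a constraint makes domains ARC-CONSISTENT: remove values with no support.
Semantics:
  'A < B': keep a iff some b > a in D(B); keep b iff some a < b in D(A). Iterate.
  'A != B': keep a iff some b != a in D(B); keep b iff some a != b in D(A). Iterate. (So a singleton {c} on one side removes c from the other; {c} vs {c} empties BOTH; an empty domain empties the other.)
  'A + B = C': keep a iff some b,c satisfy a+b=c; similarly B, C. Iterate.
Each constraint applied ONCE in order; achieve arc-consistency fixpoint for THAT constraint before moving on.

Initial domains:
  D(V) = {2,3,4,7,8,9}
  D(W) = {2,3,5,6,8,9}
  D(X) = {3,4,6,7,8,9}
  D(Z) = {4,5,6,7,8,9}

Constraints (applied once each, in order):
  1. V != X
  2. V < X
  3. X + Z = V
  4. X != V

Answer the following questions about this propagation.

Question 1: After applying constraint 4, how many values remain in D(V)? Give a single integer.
Answer: 2

Derivation:
Constraint 1 (V != X) on D(V)={2,3,4,7,8,9} D(X)={3,4,6,7,8,9}: no change
Constraint 2 (V < X) on D(V)={2,3,4,7,8,9} D(X)={3,4,6,7,8,9}: V {2,3,4,7,8,9}->{2,3,4,7,8}
Constraint 3 (X + Z = V) on D(X)={3,4,6,7,8,9} D(Z)={4,5,6,7,8,9} D(V)={2,3,4,7,8}: X {3,4,6,7,8,9}->{3,4}; Z {4,5,6,7,8,9}->{4,5}; V {2,3,4,7,8}->{7,8}
Constraint 4 (X != V) on D(X)={3,4} D(V)={7,8}: no change
So after constraint 4: D(V)={7,8}, size = 2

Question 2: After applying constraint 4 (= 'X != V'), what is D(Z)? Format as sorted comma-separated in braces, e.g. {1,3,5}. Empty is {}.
Answer: {4,5}

Derivation:
Constraint 1 (V != X) on D(V)={2,3,4,7,8,9} D(X)={3,4,6,7,8,9}: no change
Constraint 2 (V < X) on D(V)={2,3,4,7,8,9} D(X)={3,4,6,7,8,9}: V {2,3,4,7,8,9}->{2,3,4,7,8}
Constraint 3 (X + Z = V) on D(X)={3,4,6,7,8,9} D(Z)={4,5,6,7,8,9} D(V)={2,3,4,7,8}: X {3,4,6,7,8,9}->{3,4}; Z {4,5,6,7,8,9}->{4,5}; V {2,3,4,7,8}->{7,8}
Constraint 4 (X != V) on D(X)={3,4} D(V)={7,8}: no change
So after constraint 4: D(Z) = {4,5}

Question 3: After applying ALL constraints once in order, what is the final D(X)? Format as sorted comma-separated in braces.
Constraint 1 (V != X) on D(V)={2,3,4,7,8,9} D(X)={3,4,6,7,8,9}: no change
Constraint 2 (V < X) on D(V)={2,3,4,7,8,9} D(X)={3,4,6,7,8,9}: V {2,3,4,7,8,9}->{2,3,4,7,8}
Constraint 3 (X + Z = V) on D(X)={3,4,6,7,8,9} D(Z)={4,5,6,7,8,9} D(V)={2,3,4,7,8}: X {3,4,6,7,8,9}->{3,4}; Z {4,5,6,7,8,9}->{4,5}; V {2,3,4,7,8}->{7,8}
Constraint 4 (X != V) on D(X)={3,4} D(V)={7,8}: no change
So after all 4 constraints: D(X) = {3,4}

Answer: {3,4}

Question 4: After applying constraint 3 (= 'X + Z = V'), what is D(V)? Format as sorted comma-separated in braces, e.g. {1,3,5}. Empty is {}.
Constraint 1 (V != X) on D(V)={2,3,4,7,8,9} D(X)={3,4,6,7,8,9}: no change
Constraint 2 (V < X) on D(V)={2,3,4,7,8,9} D(X)={3,4,6,7,8,9}: V {2,3,4,7,8,9}->{2,3,4,7,8}
Constraint 3 (X + Z = V) on D(X)={3,4,6,7,8,9} D(Z)={4,5,6,7,8,9} D(V)={2,3,4,7,8}: X {3,4,6,7,8,9}->{3,4}; Z {4,5,6,7,8,9}->{4,5}; V {2,3,4,7,8}->{7,8}
So after constraint 3: D(V) = {7,8}

Answer: {7,8}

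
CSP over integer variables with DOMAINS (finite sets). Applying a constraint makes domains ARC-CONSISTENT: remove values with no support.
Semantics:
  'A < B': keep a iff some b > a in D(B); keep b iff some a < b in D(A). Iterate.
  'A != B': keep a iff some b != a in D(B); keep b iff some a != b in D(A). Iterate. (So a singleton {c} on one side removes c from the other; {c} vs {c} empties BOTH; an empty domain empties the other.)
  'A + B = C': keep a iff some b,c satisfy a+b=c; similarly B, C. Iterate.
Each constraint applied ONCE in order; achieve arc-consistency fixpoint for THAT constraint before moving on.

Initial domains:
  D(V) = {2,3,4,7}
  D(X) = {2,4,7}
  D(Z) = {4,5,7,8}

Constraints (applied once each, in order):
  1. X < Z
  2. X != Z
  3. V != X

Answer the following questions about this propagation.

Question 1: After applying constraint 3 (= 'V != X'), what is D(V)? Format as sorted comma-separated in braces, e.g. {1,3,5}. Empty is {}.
Constraint 1 (X < Z) on D(X)={2,4,7} D(Z)={4,5,7,8}: no change
Constraint 2 (X != Z) on D(X)={2,4,7} D(Z)={4,5,7,8}: no change
Constraint 3 (V != X) on D(V)={2,3,4,7} D(X)={2,4,7}: no change
So after constraint 3: D(V) = {2,3,4,7}

Answer: {2,3,4,7}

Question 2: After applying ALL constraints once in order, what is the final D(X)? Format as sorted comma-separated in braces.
Constraint 1 (X < Z) on D(X)={2,4,7} D(Z)={4,5,7,8}: no change
Constraint 2 (X != Z) on D(X)={2,4,7} D(Z)={4,5,7,8}: no change
Constraint 3 (V != X) on D(V)={2,3,4,7} D(X)={2,4,7}: no change
So after all 3 constraints: D(X) = {2,4,7}

Answer: {2,4,7}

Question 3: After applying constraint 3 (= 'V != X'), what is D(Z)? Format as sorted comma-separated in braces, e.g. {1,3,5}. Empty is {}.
Constraint 1 (X < Z) on D(X)={2,4,7} D(Z)={4,5,7,8}: no change
Constraint 2 (X != Z) on D(X)={2,4,7} D(Z)={4,5,7,8}: no change
Constraint 3 (V != X) on D(V)={2,3,4,7} D(X)={2,4,7}: no change
So after constraint 3: D(Z) = {4,5,7,8}

Answer: {4,5,7,8}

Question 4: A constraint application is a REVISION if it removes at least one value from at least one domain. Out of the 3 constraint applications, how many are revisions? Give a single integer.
Constraint 1 (X < Z) on D(X)={2,4,7} D(Z)={4,5,7,8}: no change => not a revision
Constraint 2 (X != Z) on D(X)={2,4,7} D(Z)={4,5,7,8}: no change => not a revision
Constraint 3 (V != X) on D(V)={2,3,4,7} D(X)={2,4,7}: no change => not a revision
Total revisions = 0

Answer: 0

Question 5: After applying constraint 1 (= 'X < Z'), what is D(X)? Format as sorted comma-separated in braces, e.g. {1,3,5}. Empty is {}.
Answer: {2,4,7}

Derivation:
Constraint 1 (X < Z) on D(X)={2,4,7} D(Z)={4,5,7,8}: no change
So after constraint 1: D(X) = {2,4,7}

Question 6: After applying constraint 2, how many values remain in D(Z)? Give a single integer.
Constraint 1 (X < Z) on D(X)={2,4,7} D(Z)={4,5,7,8}: no change
Constraint 2 (X != Z) on D(X)={2,4,7} D(Z)={4,5,7,8}: no change
So after constraint 2: D(Z)={4,5,7,8}, size = 4

Answer: 4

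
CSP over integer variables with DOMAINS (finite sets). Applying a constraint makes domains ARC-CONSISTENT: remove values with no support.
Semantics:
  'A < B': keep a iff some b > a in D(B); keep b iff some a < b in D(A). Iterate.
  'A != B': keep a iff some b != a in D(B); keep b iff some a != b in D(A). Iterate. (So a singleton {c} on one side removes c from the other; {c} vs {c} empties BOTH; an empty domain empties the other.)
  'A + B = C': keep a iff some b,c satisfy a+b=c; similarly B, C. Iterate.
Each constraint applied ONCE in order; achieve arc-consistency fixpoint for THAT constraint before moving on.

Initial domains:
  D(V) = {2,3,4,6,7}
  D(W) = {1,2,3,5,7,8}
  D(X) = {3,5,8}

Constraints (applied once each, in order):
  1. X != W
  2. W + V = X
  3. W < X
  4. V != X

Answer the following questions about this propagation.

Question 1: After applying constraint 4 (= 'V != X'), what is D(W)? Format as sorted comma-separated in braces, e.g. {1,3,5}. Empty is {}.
Answer: {1,2,3,5}

Derivation:
Constraint 1 (X != W) on D(X)={3,5,8} D(W)={1,2,3,5,7,8}: no change
Constraint 2 (W + V = X) on D(W)={1,2,3,5,7,8} D(V)={2,3,4,6,7} D(X)={3,5,8}: W {1,2,3,5,7,8}->{1,2,3,5}
Constraint 3 (W < X) on D(W)={1,2,3,5} D(X)={3,5,8}: no change
Constraint 4 (V != X) on D(V)={2,3,4,6,7} D(X)={3,5,8}: no change
So after constraint 4: D(W) = {1,2,3,5}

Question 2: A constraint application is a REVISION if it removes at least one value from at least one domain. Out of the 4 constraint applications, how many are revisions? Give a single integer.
Constraint 1 (X != W) on D(X)={3,5,8} D(W)={1,2,3,5,7,8}: no change => not a revision
Constraint 2 (W + V = X) on D(W)={1,2,3,5,7,8} D(V)={2,3,4,6,7} D(X)={3,5,8}: W {1,2,3,5,7,8}->{1,2,3,5} => REVISION
Constraint 3 (W < X) on D(W)={1,2,3,5} D(X)={3,5,8}: no change => not a revision
Constraint 4 (V != X) on D(V)={2,3,4,6,7} D(X)={3,5,8}: no change => not a revision
Total revisions = 1

Answer: 1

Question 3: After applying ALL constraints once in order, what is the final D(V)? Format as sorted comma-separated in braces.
Constraint 1 (X != W) on D(X)={3,5,8} D(W)={1,2,3,5,7,8}: no change
Constraint 2 (W + V = X) on D(W)={1,2,3,5,7,8} D(V)={2,3,4,6,7} D(X)={3,5,8}: W {1,2,3,5,7,8}->{1,2,3,5}
Constraint 3 (W < X) on D(W)={1,2,3,5} D(X)={3,5,8}: no change
Constraint 4 (V != X) on D(V)={2,3,4,6,7} D(X)={3,5,8}: no change
So after all 4 constraints: D(V) = {2,3,4,6,7}

Answer: {2,3,4,6,7}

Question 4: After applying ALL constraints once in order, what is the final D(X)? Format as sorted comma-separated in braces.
Constraint 1 (X != W) on D(X)={3,5,8} D(W)={1,2,3,5,7,8}: no change
Constraint 2 (W + V = X) on D(W)={1,2,3,5,7,8} D(V)={2,3,4,6,7} D(X)={3,5,8}: W {1,2,3,5,7,8}->{1,2,3,5}
Constraint 3 (W < X) on D(W)={1,2,3,5} D(X)={3,5,8}: no change
Constraint 4 (V != X) on D(V)={2,3,4,6,7} D(X)={3,5,8}: no change
So after all 4 constraints: D(X) = {3,5,8}

Answer: {3,5,8}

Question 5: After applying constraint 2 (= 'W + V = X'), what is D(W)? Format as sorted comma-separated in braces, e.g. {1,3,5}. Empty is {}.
Constraint 1 (X != W) on D(X)={3,5,8} D(W)={1,2,3,5,7,8}: no change
Constraint 2 (W + V = X) on D(W)={1,2,3,5,7,8} D(V)={2,3,4,6,7} D(X)={3,5,8}: W {1,2,3,5,7,8}->{1,2,3,5}
So after constraint 2: D(W) = {1,2,3,5}

Answer: {1,2,3,5}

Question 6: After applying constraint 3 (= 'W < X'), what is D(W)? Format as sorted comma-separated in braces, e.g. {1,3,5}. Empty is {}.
Answer: {1,2,3,5}

Derivation:
Constraint 1 (X != W) on D(X)={3,5,8} D(W)={1,2,3,5,7,8}: no change
Constraint 2 (W + V = X) on D(W)={1,2,3,5,7,8} D(V)={2,3,4,6,7} D(X)={3,5,8}: W {1,2,3,5,7,8}->{1,2,3,5}
Constraint 3 (W < X) on D(W)={1,2,3,5} D(X)={3,5,8}: no change
So after constraint 3: D(W) = {1,2,3,5}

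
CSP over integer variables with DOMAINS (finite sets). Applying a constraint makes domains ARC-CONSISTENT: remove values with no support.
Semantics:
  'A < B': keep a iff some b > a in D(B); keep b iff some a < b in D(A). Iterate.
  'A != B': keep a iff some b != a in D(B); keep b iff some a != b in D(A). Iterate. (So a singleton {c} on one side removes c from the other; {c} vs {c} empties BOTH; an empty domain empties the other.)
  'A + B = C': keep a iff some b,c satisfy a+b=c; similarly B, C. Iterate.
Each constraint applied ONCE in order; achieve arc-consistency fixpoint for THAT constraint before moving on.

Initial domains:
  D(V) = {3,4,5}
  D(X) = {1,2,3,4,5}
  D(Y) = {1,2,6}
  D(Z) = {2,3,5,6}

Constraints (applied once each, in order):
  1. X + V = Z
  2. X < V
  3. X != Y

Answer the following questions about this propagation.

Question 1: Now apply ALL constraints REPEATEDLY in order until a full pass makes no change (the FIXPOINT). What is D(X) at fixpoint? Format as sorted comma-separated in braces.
pass 0 (initial): D(X)={1,2,3,4,5}
pass 1: X {1,2,3,4,5}->{1,2,3}; Z {2,3,5,6}->{5,6}
pass 2: no change
Fixpoint after 2 passes: D(X) = {1,2,3}

Answer: {1,2,3}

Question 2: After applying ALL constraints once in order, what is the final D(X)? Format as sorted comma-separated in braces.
Constraint 1 (X + V = Z) on D(X)={1,2,3,4,5} D(V)={3,4,5} D(Z)={2,3,5,6}: X {1,2,3,4,5}->{1,2,3}; Z {2,3,5,6}->{5,6}
Constraint 2 (X < V) on D(X)={1,2,3} D(V)={3,4,5}: no change
Constraint 3 (X != Y) on D(X)={1,2,3} D(Y)={1,2,6}: no change
So after all 3 constraints: D(X) = {1,2,3}

Answer: {1,2,3}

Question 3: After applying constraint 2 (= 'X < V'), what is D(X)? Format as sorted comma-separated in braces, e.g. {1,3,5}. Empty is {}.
Answer: {1,2,3}

Derivation:
Constraint 1 (X + V = Z) on D(X)={1,2,3,4,5} D(V)={3,4,5} D(Z)={2,3,5,6}: X {1,2,3,4,5}->{1,2,3}; Z {2,3,5,6}->{5,6}
Constraint 2 (X < V) on D(X)={1,2,3} D(V)={3,4,5}: no change
So after constraint 2: D(X) = {1,2,3}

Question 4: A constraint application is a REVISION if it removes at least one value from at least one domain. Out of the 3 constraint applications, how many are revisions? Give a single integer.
Constraint 1 (X + V = Z) on D(X)={1,2,3,4,5} D(V)={3,4,5} D(Z)={2,3,5,6}: X {1,2,3,4,5}->{1,2,3}; Z {2,3,5,6}->{5,6} => REVISION
Constraint 2 (X < V) on D(X)={1,2,3} D(V)={3,4,5}: no change => not a revision
Constraint 3 (X != Y) on D(X)={1,2,3} D(Y)={1,2,6}: no change => not a revision
Total revisions = 1

Answer: 1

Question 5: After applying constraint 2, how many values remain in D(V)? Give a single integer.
Answer: 3

Derivation:
Constraint 1 (X + V = Z) on D(X)={1,2,3,4,5} D(V)={3,4,5} D(Z)={2,3,5,6}: X {1,2,3,4,5}->{1,2,3}; Z {2,3,5,6}->{5,6}
Constraint 2 (X < V) on D(X)={1,2,3} D(V)={3,4,5}: no change
So after constraint 2: D(V)={3,4,5}, size = 3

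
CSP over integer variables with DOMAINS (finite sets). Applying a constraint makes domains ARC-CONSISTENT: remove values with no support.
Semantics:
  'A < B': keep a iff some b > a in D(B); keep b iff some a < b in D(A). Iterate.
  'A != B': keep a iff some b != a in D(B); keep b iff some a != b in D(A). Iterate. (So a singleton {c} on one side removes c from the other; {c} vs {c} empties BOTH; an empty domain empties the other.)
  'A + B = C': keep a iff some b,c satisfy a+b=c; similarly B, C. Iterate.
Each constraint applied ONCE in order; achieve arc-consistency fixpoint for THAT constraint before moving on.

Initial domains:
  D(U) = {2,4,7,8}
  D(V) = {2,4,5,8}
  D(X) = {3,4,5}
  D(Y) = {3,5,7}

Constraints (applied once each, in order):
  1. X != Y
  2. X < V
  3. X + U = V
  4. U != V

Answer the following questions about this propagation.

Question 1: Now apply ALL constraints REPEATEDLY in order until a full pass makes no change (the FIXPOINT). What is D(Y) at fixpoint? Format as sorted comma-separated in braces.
Answer: {3,5,7}

Derivation:
pass 0 (initial): D(Y)={3,5,7}
pass 1: U {2,4,7,8}->{2,4}; V {2,4,5,8}->{5,8}; X {3,4,5}->{3,4}
pass 2: no change
Fixpoint after 2 passes: D(Y) = {3,5,7}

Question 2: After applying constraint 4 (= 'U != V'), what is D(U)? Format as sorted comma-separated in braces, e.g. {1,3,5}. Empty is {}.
Constraint 1 (X != Y) on D(X)={3,4,5} D(Y)={3,5,7}: no change
Constraint 2 (X < V) on D(X)={3,4,5} D(V)={2,4,5,8}: V {2,4,5,8}->{4,5,8}
Constraint 3 (X + U = V) on D(X)={3,4,5} D(U)={2,4,7,8} D(V)={4,5,8}: X {3,4,5}->{3,4}; U {2,4,7,8}->{2,4}; V {4,5,8}->{5,8}
Constraint 4 (U != V) on D(U)={2,4} D(V)={5,8}: no change
So after constraint 4: D(U) = {2,4}

Answer: {2,4}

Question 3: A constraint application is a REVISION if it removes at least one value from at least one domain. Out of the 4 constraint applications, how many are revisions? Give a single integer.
Constraint 1 (X != Y) on D(X)={3,4,5} D(Y)={3,5,7}: no change => not a revision
Constraint 2 (X < V) on D(X)={3,4,5} D(V)={2,4,5,8}: V {2,4,5,8}->{4,5,8} => REVISION
Constraint 3 (X + U = V) on D(X)={3,4,5} D(U)={2,4,7,8} D(V)={4,5,8}: X {3,4,5}->{3,4}; U {2,4,7,8}->{2,4}; V {4,5,8}->{5,8} => REVISION
Constraint 4 (U != V) on D(U)={2,4} D(V)={5,8}: no change => not a revision
Total revisions = 2

Answer: 2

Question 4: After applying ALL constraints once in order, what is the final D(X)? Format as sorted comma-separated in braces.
Constraint 1 (X != Y) on D(X)={3,4,5} D(Y)={3,5,7}: no change
Constraint 2 (X < V) on D(X)={3,4,5} D(V)={2,4,5,8}: V {2,4,5,8}->{4,5,8}
Constraint 3 (X + U = V) on D(X)={3,4,5} D(U)={2,4,7,8} D(V)={4,5,8}: X {3,4,5}->{3,4}; U {2,4,7,8}->{2,4}; V {4,5,8}->{5,8}
Constraint 4 (U != V) on D(U)={2,4} D(V)={5,8}: no change
So after all 4 constraints: D(X) = {3,4}

Answer: {3,4}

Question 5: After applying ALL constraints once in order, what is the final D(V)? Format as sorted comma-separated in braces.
Constraint 1 (X != Y) on D(X)={3,4,5} D(Y)={3,5,7}: no change
Constraint 2 (X < V) on D(X)={3,4,5} D(V)={2,4,5,8}: V {2,4,5,8}->{4,5,8}
Constraint 3 (X + U = V) on D(X)={3,4,5} D(U)={2,4,7,8} D(V)={4,5,8}: X {3,4,5}->{3,4}; U {2,4,7,8}->{2,4}; V {4,5,8}->{5,8}
Constraint 4 (U != V) on D(U)={2,4} D(V)={5,8}: no change
So after all 4 constraints: D(V) = {5,8}

Answer: {5,8}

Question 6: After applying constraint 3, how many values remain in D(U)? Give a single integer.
Answer: 2

Derivation:
Constraint 1 (X != Y) on D(X)={3,4,5} D(Y)={3,5,7}: no change
Constraint 2 (X < V) on D(X)={3,4,5} D(V)={2,4,5,8}: V {2,4,5,8}->{4,5,8}
Constraint 3 (X + U = V) on D(X)={3,4,5} D(U)={2,4,7,8} D(V)={4,5,8}: X {3,4,5}->{3,4}; U {2,4,7,8}->{2,4}; V {4,5,8}->{5,8}
So after constraint 3: D(U)={2,4}, size = 2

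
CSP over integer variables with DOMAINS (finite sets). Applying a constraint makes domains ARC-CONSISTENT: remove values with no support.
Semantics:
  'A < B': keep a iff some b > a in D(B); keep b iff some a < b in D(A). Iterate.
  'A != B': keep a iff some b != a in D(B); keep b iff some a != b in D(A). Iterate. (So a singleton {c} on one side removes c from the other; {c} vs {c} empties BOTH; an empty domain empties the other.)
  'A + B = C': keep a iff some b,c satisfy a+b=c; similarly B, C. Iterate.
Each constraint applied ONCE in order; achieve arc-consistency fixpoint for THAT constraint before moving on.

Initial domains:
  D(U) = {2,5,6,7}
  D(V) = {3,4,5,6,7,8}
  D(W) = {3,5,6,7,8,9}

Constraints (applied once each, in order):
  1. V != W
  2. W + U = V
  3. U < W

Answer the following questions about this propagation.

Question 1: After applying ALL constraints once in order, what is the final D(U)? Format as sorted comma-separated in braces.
Constraint 1 (V != W) on D(V)={3,4,5,6,7,8} D(W)={3,5,6,7,8,9}: no change
Constraint 2 (W + U = V) on D(W)={3,5,6,7,8,9} D(U)={2,5,6,7} D(V)={3,4,5,6,7,8}: W {3,5,6,7,8,9}->{3,5,6}; U {2,5,6,7}->{2,5}; V {3,4,5,6,7,8}->{5,7,8}
Constraint 3 (U < W) on D(U)={2,5} D(W)={3,5,6}: no change
So after all 3 constraints: D(U) = {2,5}

Answer: {2,5}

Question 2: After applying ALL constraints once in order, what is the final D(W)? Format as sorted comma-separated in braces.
Answer: {3,5,6}

Derivation:
Constraint 1 (V != W) on D(V)={3,4,5,6,7,8} D(W)={3,5,6,7,8,9}: no change
Constraint 2 (W + U = V) on D(W)={3,5,6,7,8,9} D(U)={2,5,6,7} D(V)={3,4,5,6,7,8}: W {3,5,6,7,8,9}->{3,5,6}; U {2,5,6,7}->{2,5}; V {3,4,5,6,7,8}->{5,7,8}
Constraint 3 (U < W) on D(U)={2,5} D(W)={3,5,6}: no change
So after all 3 constraints: D(W) = {3,5,6}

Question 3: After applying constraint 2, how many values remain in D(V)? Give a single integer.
Constraint 1 (V != W) on D(V)={3,4,5,6,7,8} D(W)={3,5,6,7,8,9}: no change
Constraint 2 (W + U = V) on D(W)={3,5,6,7,8,9} D(U)={2,5,6,7} D(V)={3,4,5,6,7,8}: W {3,5,6,7,8,9}->{3,5,6}; U {2,5,6,7}->{2,5}; V {3,4,5,6,7,8}->{5,7,8}
So after constraint 2: D(V)={5,7,8}, size = 3

Answer: 3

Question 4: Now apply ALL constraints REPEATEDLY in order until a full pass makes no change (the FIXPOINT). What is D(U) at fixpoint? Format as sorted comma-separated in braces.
Answer: {2,5}

Derivation:
pass 0 (initial): D(U)={2,5,6,7}
pass 1: U {2,5,6,7}->{2,5}; V {3,4,5,6,7,8}->{5,7,8}; W {3,5,6,7,8,9}->{3,5,6}
pass 2: no change
Fixpoint after 2 passes: D(U) = {2,5}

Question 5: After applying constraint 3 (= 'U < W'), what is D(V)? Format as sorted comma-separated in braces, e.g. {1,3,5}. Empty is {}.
Constraint 1 (V != W) on D(V)={3,4,5,6,7,8} D(W)={3,5,6,7,8,9}: no change
Constraint 2 (W + U = V) on D(W)={3,5,6,7,8,9} D(U)={2,5,6,7} D(V)={3,4,5,6,7,8}: W {3,5,6,7,8,9}->{3,5,6}; U {2,5,6,7}->{2,5}; V {3,4,5,6,7,8}->{5,7,8}
Constraint 3 (U < W) on D(U)={2,5} D(W)={3,5,6}: no change
So after constraint 3: D(V) = {5,7,8}

Answer: {5,7,8}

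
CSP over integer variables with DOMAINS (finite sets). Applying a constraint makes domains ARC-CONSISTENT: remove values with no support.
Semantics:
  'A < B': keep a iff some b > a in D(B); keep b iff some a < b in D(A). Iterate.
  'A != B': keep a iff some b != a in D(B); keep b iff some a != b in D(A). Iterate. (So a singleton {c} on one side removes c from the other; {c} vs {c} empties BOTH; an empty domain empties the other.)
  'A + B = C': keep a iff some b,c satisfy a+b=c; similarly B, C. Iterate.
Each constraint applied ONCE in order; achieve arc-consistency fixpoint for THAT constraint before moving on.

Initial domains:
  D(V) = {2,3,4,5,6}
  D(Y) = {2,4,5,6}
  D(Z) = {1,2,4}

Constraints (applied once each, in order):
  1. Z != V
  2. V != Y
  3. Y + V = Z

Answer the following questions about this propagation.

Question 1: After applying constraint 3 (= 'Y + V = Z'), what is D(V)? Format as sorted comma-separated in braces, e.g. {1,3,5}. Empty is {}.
Answer: {2}

Derivation:
Constraint 1 (Z != V) on D(Z)={1,2,4} D(V)={2,3,4,5,6}: no change
Constraint 2 (V != Y) on D(V)={2,3,4,5,6} D(Y)={2,4,5,6}: no change
Constraint 3 (Y + V = Z) on D(Y)={2,4,5,6} D(V)={2,3,4,5,6} D(Z)={1,2,4}: Y {2,4,5,6}->{2}; V {2,3,4,5,6}->{2}; Z {1,2,4}->{4}
So after constraint 3: D(V) = {2}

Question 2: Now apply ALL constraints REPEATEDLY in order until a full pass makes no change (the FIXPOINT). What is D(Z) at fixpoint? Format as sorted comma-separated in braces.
Answer: {}

Derivation:
pass 0 (initial): D(Z)={1,2,4}
pass 1: V {2,3,4,5,6}->{2}; Y {2,4,5,6}->{2}; Z {1,2,4}->{4}
pass 2: V {2}->{}; Y {2}->{}; Z {4}->{}
pass 3: no change
Fixpoint after 3 passes: D(Z) = {}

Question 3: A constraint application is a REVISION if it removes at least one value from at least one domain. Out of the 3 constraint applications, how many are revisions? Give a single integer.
Constraint 1 (Z != V) on D(Z)={1,2,4} D(V)={2,3,4,5,6}: no change => not a revision
Constraint 2 (V != Y) on D(V)={2,3,4,5,6} D(Y)={2,4,5,6}: no change => not a revision
Constraint 3 (Y + V = Z) on D(Y)={2,4,5,6} D(V)={2,3,4,5,6} D(Z)={1,2,4}: Y {2,4,5,6}->{2}; V {2,3,4,5,6}->{2}; Z {1,2,4}->{4} => REVISION
Total revisions = 1

Answer: 1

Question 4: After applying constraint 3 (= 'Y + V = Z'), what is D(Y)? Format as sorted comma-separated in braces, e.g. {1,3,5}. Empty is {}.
Answer: {2}

Derivation:
Constraint 1 (Z != V) on D(Z)={1,2,4} D(V)={2,3,4,5,6}: no change
Constraint 2 (V != Y) on D(V)={2,3,4,5,6} D(Y)={2,4,5,6}: no change
Constraint 3 (Y + V = Z) on D(Y)={2,4,5,6} D(V)={2,3,4,5,6} D(Z)={1,2,4}: Y {2,4,5,6}->{2}; V {2,3,4,5,6}->{2}; Z {1,2,4}->{4}
So after constraint 3: D(Y) = {2}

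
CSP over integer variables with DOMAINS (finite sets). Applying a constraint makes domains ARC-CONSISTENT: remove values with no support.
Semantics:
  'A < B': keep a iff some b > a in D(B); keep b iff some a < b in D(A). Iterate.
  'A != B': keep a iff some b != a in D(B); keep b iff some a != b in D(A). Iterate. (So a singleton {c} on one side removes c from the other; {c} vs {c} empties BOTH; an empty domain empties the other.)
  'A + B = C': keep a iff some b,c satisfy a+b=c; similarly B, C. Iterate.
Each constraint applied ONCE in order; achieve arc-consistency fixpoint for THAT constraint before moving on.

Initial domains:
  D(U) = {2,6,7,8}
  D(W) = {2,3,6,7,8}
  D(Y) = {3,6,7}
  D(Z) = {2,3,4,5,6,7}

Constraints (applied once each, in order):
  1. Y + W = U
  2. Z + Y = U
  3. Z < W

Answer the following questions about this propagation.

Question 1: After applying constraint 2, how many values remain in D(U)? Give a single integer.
Answer: 2

Derivation:
Constraint 1 (Y + W = U) on D(Y)={3,6,7} D(W)={2,3,6,7,8} D(U)={2,6,7,8}: Y {3,6,7}->{3,6}; W {2,3,6,7,8}->{2,3}; U {2,6,7,8}->{6,8}
Constraint 2 (Z + Y = U) on D(Z)={2,3,4,5,6,7} D(Y)={3,6} D(U)={6,8}: Z {2,3,4,5,6,7}->{2,3,5}
So after constraint 2: D(U)={6,8}, size = 2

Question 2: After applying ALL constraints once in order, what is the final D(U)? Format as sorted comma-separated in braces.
Constraint 1 (Y + W = U) on D(Y)={3,6,7} D(W)={2,3,6,7,8} D(U)={2,6,7,8}: Y {3,6,7}->{3,6}; W {2,3,6,7,8}->{2,3}; U {2,6,7,8}->{6,8}
Constraint 2 (Z + Y = U) on D(Z)={2,3,4,5,6,7} D(Y)={3,6} D(U)={6,8}: Z {2,3,4,5,6,7}->{2,3,5}
Constraint 3 (Z < W) on D(Z)={2,3,5} D(W)={2,3}: Z {2,3,5}->{2}; W {2,3}->{3}
So after all 3 constraints: D(U) = {6,8}

Answer: {6,8}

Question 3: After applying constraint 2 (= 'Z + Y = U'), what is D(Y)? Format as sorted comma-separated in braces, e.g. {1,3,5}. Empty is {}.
Constraint 1 (Y + W = U) on D(Y)={3,6,7} D(W)={2,3,6,7,8} D(U)={2,6,7,8}: Y {3,6,7}->{3,6}; W {2,3,6,7,8}->{2,3}; U {2,6,7,8}->{6,8}
Constraint 2 (Z + Y = U) on D(Z)={2,3,4,5,6,7} D(Y)={3,6} D(U)={6,8}: Z {2,3,4,5,6,7}->{2,3,5}
So after constraint 2: D(Y) = {3,6}

Answer: {3,6}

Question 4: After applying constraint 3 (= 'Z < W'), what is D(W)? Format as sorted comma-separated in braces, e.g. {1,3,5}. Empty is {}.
Answer: {3}

Derivation:
Constraint 1 (Y + W = U) on D(Y)={3,6,7} D(W)={2,3,6,7,8} D(U)={2,6,7,8}: Y {3,6,7}->{3,6}; W {2,3,6,7,8}->{2,3}; U {2,6,7,8}->{6,8}
Constraint 2 (Z + Y = U) on D(Z)={2,3,4,5,6,7} D(Y)={3,6} D(U)={6,8}: Z {2,3,4,5,6,7}->{2,3,5}
Constraint 3 (Z < W) on D(Z)={2,3,5} D(W)={2,3}: Z {2,3,5}->{2}; W {2,3}->{3}
So after constraint 3: D(W) = {3}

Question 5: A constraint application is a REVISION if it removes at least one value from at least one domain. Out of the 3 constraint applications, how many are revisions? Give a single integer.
Answer: 3

Derivation:
Constraint 1 (Y + W = U) on D(Y)={3,6,7} D(W)={2,3,6,7,8} D(U)={2,6,7,8}: Y {3,6,7}->{3,6}; W {2,3,6,7,8}->{2,3}; U {2,6,7,8}->{6,8} => REVISION
Constraint 2 (Z + Y = U) on D(Z)={2,3,4,5,6,7} D(Y)={3,6} D(U)={6,8}: Z {2,3,4,5,6,7}->{2,3,5} => REVISION
Constraint 3 (Z < W) on D(Z)={2,3,5} D(W)={2,3}: Z {2,3,5}->{2}; W {2,3}->{3} => REVISION
Total revisions = 3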